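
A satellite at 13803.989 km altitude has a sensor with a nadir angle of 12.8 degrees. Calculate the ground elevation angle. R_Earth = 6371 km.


r = R_E + alt = 20174.9890 km
Law of sines in the satellite / Earth-center / ground-point triangle:
  sin(nadir)/R_E = sin(90 + el)/r  =>  cos(el) = (r/R_E)*sin(nadir)
cos(el) = (20174.9890 / 6371.0000) * sin(12.8 deg) = 0.7015757
el = arccos(0.7015757) = 45.4464 deg
(Earth-central angle = 90 - nadir - el = 31.7536 deg)

45.4464 degrees


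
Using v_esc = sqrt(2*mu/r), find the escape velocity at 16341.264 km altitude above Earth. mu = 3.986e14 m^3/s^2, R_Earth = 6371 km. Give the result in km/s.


r = 6371.0 + 16341.264 = 22712.2640 km = 2.2712264e+07 m
v_esc = sqrt(2*mu/r) = sqrt(2*3.986e14 / 2.2712264e+07)
v_esc = 5924.5236 m/s = 5.9245 km/s

5.9245 km/s


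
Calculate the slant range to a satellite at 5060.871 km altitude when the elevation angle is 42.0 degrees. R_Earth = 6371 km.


h = 5060.871 km, el = 42.0 deg
d = -R_E*sin(el) + sqrt((R_E*sin(el))^2 + 2*R_E*h + h^2)
d = -6371.0000*sin(0.7330383) + sqrt((6371.0000*0.6691306)^2 + 2*6371.0000*5060.871 + 5060.871^2)
d = 6142.3265 km

6142.3265 km


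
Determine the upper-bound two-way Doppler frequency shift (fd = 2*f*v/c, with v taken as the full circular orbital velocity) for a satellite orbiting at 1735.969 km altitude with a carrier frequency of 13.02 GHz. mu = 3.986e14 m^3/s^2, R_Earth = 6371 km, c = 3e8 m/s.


r = 8.106969e+06 m
v = sqrt(mu/r) = 7011.9594 m/s (worst-case radial velocity)
f = 13.02 GHz = 1.302e+10 Hz
fd = 2*f*v/c = 2*1.302e+10*7011.9594/3.0e+08
fd = 608638.0734 Hz

608638.0734 Hz


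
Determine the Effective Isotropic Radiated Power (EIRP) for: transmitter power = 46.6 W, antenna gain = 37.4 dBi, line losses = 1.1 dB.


Pt = 46.6 W = 16.6839 dBW
EIRP = Pt_dBW + Gt - losses = 16.6839 + 37.4 - 1.1 = 52.9839 dBW

52.9839 dBW


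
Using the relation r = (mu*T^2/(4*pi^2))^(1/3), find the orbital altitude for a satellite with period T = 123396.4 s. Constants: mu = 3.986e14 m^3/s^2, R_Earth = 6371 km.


T = 123396.4 s
r = (mu*T^2/(4*pi^2))^(1/3) = (3.986e14 * 123396.4^2 / (4*pi^2))^(1/3)
r = 5.3570724e+07 m = 53570.7236 km
alt = r - R_E = 53570.7236 - 6371 = 47199.7236 km

47199.7236 km


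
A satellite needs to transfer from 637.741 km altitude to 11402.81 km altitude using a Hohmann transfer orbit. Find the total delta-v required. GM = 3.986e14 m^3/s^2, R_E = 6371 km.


r1 = 7008.7410 km = 7.008741e+06 m
r2 = 17773.8100 km = 1.777381e+07 m
dv1 = sqrt(mu/r1)*(sqrt(2*r2/(r1+r2)) - 1) = 1490.5950 m/s
dv2 = sqrt(mu/r2)*(1 - sqrt(2*r1/(r1+r2))) = 1174.0758 m/s
total dv = |dv1| + |dv2| = 1490.5950 + 1174.0758 = 2664.6707 m/s = 2.6647 km/s

2.6647 km/s


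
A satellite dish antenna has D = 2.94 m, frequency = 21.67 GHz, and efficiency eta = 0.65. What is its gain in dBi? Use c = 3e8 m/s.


lambda = c/f = 3e8 / 2.167e+10 = 0.01384402 m
G = eta*(pi*D/lambda)^2 = 0.65*(pi*2.94/0.01384402)^2
G = 289323.0775 (linear)
G = 10*log10(289323.0775) = 54.6138 dBi

54.6138 dBi


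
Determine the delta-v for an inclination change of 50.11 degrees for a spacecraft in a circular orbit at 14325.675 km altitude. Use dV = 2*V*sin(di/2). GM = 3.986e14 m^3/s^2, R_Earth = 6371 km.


r = 20696.6750 km = 2.0696675e+07 m
V = sqrt(mu/r) = 4388.5228 m/s
di = 50.11 deg = 0.8745845 rad
dV = 2*V*sin(di/2) = 2*4388.5228*sin(0.4372922)
dV = 3716.9740 m/s = 3.7170 km/s

3.7170 km/s


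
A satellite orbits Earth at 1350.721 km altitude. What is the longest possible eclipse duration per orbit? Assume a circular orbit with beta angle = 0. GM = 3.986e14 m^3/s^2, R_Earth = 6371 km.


r = 7721.7210 km
T = 112.5463 min
Eclipse fraction = arcsin(R_E/r)/pi = arcsin(6371.0000/7721.7210)/pi
= arcsin(0.8250751)/pi = 0.3088673
Eclipse duration = 0.3088673 * 112.5463 = 34.7619 min

34.7619 minutes


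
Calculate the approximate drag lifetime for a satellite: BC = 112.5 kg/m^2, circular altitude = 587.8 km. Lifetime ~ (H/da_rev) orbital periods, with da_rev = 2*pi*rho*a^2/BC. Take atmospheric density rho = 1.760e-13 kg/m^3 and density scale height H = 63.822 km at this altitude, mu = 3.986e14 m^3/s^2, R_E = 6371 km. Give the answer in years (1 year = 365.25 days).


a = R_E + alt = 6958.8000 km = 6.9588e+06 m
da_rev = 2*pi*rho*a^2/BC = 2*pi*1.760e-13*(6.9588e+06)^2/112.5 = 0.476001941 m per revolution
N = H/da_rev = 63822.0000 m / 0.476001941 m = 134079.2853 revolutions
P = 2*pi*sqrt(a^3/mu) = 5777.1382 s
lifetime = N*P = 134079.2853 * 5777.1382 = 7.7459455e+08 s = 8965.2148 days
years = 8965.2148 / 365.25 = 24.5454 years

24.5454 years


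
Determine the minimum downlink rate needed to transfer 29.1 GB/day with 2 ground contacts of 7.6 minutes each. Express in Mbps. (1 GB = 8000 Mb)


total contact time = 2 * 7.6 * 60 = 912.0000 s
data = 29.1 GB = 232800.0000 Mb
rate = 232800.0000 / 912.0000 = 255.2632 Mbps

255.2632 Mbps


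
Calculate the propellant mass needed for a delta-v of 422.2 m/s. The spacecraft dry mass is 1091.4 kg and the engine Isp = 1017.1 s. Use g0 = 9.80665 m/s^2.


ve = Isp * g0 = 1017.1 * 9.80665 = 9974.343715 m/s
mass ratio = exp(dv/ve) = exp(422.2/9974.343715) = 1.04323723
m_prop = m_dry * (mr - 1) = 1091.4 * (1.04323723 - 1)
m_prop = 47.1891 kg

47.1891 kg


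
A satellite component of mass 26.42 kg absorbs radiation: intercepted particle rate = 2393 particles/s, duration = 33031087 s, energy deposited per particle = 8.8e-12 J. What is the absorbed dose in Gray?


Total energy deposited = rate * time * E_per
  = 2393 * 33031087 * 8.8e-12 = 0.6955818 J
Dose = E_total / mass = 0.6955818 / 26.42
Dose = 0.02632785 Gy

0.0263 Gy


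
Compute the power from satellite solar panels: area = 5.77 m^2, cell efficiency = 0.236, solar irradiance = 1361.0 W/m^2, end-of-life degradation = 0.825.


P = area * eta * S * degradation
P = 5.77 * 0.236 * 1361.0 * 0.825
P = 1528.9733 W

1528.9733 W


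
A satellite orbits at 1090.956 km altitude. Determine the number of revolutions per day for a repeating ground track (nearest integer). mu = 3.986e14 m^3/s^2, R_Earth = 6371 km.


r = 7.461956e+06 m
T = 2*pi*sqrt(r^3/mu) = 6414.9053 s = 106.9151 min
revs/day = 1440 / 106.9151 = 13.4686
Rounded: 13 revolutions per day

13 revolutions per day


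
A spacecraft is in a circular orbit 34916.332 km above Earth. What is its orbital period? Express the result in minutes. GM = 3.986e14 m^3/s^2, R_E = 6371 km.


r = 41287.3320 km = 4.1287332e+07 m
T = 2*pi*sqrt(r^3/mu) = 2*pi*sqrt(7.0380194e+22 / 3.986e14)
T = 83490.3825 s = 1391.5064 min

1391.5064 minutes


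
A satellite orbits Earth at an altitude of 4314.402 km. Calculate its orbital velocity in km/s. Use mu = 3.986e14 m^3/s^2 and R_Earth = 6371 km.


r = R_E + alt = 6371.0 + 4314.402 = 10685.4020 km = 1.0685402e+07 m
v = sqrt(mu/r) = sqrt(3.986e14 / 1.0685402e+07) = 6107.6370 m/s = 6.1076 km/s

6.1076 km/s


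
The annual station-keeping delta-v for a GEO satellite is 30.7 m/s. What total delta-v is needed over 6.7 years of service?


dV = rate * years = 30.7 * 6.7
dV = 205.6900 m/s

205.6900 m/s


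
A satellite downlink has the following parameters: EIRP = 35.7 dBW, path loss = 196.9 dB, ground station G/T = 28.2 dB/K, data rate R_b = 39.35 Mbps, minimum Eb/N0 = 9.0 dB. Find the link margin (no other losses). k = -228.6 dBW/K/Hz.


C/N0 = EIRP - FSPL + G/T - k = 35.7 - 196.9 + 28.2 - (-228.6)
C/N0 = 95.6000 dB-Hz
R_b = 39.35 Mbps = 3.935e+07 bps -> 10*log10(R_b) = 75.9494 dB-Hz
Eb/N0 = C/N0 - 10*log10(R_b) = 95.6000 - 75.9494 = 19.6506 dB
Margin = Eb/N0 - Eb/N0_req = 19.6506 - 9.0 = 10.6506 dB (link closes)

10.6506 dB


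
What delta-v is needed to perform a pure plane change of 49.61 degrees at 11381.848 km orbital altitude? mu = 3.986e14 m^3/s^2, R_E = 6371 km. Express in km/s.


r = 17752.8480 km = 1.7752848e+07 m
V = sqrt(mu/r) = 4738.4318 m/s
di = 49.61 deg = 0.8658578 rad
dV = 2*V*sin(di/2) = 2*4738.4318*sin(0.4329289)
dV = 3975.8409 m/s = 3.9758 km/s

3.9758 km/s


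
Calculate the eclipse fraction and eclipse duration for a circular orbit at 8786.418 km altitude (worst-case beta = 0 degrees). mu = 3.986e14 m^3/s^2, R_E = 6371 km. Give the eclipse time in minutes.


r = 15157.4180 km
T = 309.5265 min
Eclipse fraction = arcsin(R_E/r)/pi = arcsin(6371.0000/15157.4180)/pi
= arcsin(0.4203222)/pi = 0.138083
Eclipse duration = 0.138083 * 309.5265 = 42.7403 min

42.7403 minutes


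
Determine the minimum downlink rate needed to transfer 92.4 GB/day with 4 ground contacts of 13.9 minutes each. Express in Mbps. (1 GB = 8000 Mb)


total contact time = 4 * 13.9 * 60 = 3336.0000 s
data = 92.4 GB = 739200.0000 Mb
rate = 739200.0000 / 3336.0000 = 221.5827 Mbps

221.5827 Mbps


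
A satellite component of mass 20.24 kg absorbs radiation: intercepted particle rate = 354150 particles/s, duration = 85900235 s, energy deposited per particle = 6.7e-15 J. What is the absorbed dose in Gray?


Total energy deposited = rate * time * E_per
  = 354150 * 85900235 * 6.7e-15 = 0.2038245 J
Dose = E_total / mass = 0.2038245 / 20.24
Dose = 0.01007038 Gy

0.0101 Gy


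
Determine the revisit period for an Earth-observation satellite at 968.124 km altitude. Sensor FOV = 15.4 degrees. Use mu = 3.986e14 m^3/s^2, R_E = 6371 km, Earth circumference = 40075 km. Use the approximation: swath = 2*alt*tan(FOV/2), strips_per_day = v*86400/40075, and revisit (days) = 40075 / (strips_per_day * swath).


swath = 2*968.124*tan(0.1343904) = 261.7910 km
v = sqrt(mu/r) = 7369.6444 m/s = 7.3696 km/s
strips/day = v*86400/40075 = 7.3696*86400/40075 = 15.8886
coverage/day = strips * swath = 15.8886 * 261.7910 = 4159.5032 km
revisit = 40075 / 4159.5032 = 9.6346 days

9.6346 days


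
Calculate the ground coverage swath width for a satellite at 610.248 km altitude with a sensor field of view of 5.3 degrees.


FOV = 5.3 deg = 0.09250245 rad
swath = 2 * alt * tan(FOV/2) = 2 * 610.248 * tan(0.04625123)
swath = 2 * 610.248 * 0.04628423
swath = 56.4897 km

56.4897 km


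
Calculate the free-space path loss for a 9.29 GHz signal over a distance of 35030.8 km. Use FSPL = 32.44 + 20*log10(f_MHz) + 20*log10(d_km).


f = 9.29 GHz = 9290.0000 MHz
d = 35030.8 km
FSPL = 32.44 + 20*log10(9290.0000) + 20*log10(35030.8)
FSPL = 32.44 + 79.3603 + 90.8890
FSPL = 202.6893 dB

202.6893 dB


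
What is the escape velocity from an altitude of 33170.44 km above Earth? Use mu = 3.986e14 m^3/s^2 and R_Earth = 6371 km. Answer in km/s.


r = 6371.0 + 33170.44 = 39541.4400 km = 3.954144e+07 m
v_esc = sqrt(2*mu/r) = sqrt(2*3.986e14 / 3.954144e+07)
v_esc = 4490.1144 m/s = 4.4901 km/s

4.4901 km/s


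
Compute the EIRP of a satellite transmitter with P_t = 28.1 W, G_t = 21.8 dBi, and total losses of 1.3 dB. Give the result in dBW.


Pt = 28.1 W = 14.4871 dBW
EIRP = Pt_dBW + Gt - losses = 14.4871 + 21.8 - 1.3 = 34.9871 dBW

34.9871 dBW


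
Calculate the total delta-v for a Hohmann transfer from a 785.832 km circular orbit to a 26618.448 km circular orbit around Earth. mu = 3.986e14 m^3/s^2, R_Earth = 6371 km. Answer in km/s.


r1 = 7156.8320 km = 7.156832e+06 m
r2 = 32989.4480 km = 3.2989448e+07 m
dv1 = sqrt(mu/r1)*(sqrt(2*r2/(r1+r2)) - 1) = 2104.3611 m/s
dv2 = sqrt(mu/r2)*(1 - sqrt(2*r1/(r1+r2))) = 1400.4576 m/s
total dv = |dv1| + |dv2| = 2104.3611 + 1400.4576 = 3504.8187 m/s = 3.5048 km/s

3.5048 km/s


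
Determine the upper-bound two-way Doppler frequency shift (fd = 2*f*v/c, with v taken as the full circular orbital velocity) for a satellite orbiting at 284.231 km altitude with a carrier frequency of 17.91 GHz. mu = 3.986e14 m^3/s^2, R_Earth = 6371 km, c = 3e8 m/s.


r = 6.655231e+06 m
v = sqrt(mu/r) = 7739.0398 m/s (worst-case radial velocity)
f = 17.91 GHz = 1.791e+10 Hz
fd = 2*f*v/c = 2*1.791e+10*7739.0398/3.0e+08
fd = 924041.3520 Hz

924041.3520 Hz


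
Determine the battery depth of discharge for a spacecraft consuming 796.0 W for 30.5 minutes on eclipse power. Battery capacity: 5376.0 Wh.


E_used = P * t / 60 = 796.0 * 30.5 / 60 = 404.6333 Wh
DOD = E_used / E_total * 100 = 404.6333 / 5376.0 * 100
DOD = 7.5267 %

7.5267 %


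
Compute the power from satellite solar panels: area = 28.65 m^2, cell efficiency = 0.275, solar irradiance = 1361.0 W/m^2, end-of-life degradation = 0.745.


P = area * eta * S * degradation
P = 28.65 * 0.275 * 1361.0 * 0.745
P = 7988.6192 W

7988.6192 W


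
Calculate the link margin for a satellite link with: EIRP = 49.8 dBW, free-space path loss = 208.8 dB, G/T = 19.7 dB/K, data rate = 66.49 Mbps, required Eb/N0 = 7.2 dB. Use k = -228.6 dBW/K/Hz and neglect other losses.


C/N0 = EIRP - FSPL + G/T - k = 49.8 - 208.8 + 19.7 - (-228.6)
C/N0 = 89.3000 dB-Hz
R_b = 66.49 Mbps = 6.649e+07 bps -> 10*log10(R_b) = 78.2276 dB-Hz
Eb/N0 = C/N0 - 10*log10(R_b) = 89.3000 - 78.2276 = 11.0724 dB
Margin = Eb/N0 - Eb/N0_req = 11.0724 - 7.2 = 3.8724 dB (link closes)

3.8724 dB


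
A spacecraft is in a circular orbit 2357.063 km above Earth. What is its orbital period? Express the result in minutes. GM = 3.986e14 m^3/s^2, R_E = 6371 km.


r = 8728.0630 km = 8.728063e+06 m
T = 2*pi*sqrt(r^3/mu) = 2*pi*sqrt(6.6489584e+20 / 3.986e14)
T = 8114.9908 s = 135.2498 min

135.2498 minutes


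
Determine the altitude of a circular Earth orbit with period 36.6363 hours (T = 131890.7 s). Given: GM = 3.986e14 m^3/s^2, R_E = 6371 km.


T = 131890.7 s
r = (mu*T^2/(4*pi^2))^(1/3) = (3.986e14 * 131890.7^2 / (4*pi^2))^(1/3)
r = 5.6001798e+07 m = 56001.7977 km
alt = r - R_E = 56001.7977 - 6371 = 49630.7977 km

49630.7977 km


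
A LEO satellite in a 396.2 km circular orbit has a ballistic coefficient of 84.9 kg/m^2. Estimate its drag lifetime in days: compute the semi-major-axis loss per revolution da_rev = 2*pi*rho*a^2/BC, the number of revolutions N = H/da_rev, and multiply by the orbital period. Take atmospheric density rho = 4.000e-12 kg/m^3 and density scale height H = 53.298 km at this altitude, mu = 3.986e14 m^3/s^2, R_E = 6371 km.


a = R_E + alt = 6767.2000 km = 6.7672e+06 m
da_rev = 2*pi*rho*a^2/BC = 2*pi*4.000e-12*(6.7672e+06)^2/84.9 = 13.556582 m per revolution
N = H/da_rev = 53298.0000 m / 13.556582 m = 3931.5221 revolutions
P = 2*pi*sqrt(a^3/mu) = 5540.1910 s
lifetime = N*P = 3931.5221 * 5540.1910 = 2.1781383e+07 s = 252.0993 days

252.0993 days


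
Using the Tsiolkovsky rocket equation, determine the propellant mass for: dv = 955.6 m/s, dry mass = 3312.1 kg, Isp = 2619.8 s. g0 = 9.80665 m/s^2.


ve = Isp * g0 = 2619.8 * 9.80665 = 25691.461670 m/s
mass ratio = exp(dv/ve) = exp(955.6/25691.461670) = 1.03789564
m_prop = m_dry * (mr - 1) = 3312.1 * (1.03789564 - 1)
m_prop = 125.5141 kg

125.5141 kg


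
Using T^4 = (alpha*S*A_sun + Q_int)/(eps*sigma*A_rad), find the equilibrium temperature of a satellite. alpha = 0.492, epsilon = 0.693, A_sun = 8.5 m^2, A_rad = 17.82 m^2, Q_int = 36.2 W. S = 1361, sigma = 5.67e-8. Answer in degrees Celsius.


Numerator = alpha*S*A_sun + Q_int = 0.492*1361*8.5 + 36.2 = 5727.9020 W
Denominator = eps*sigma*A_rad = 0.693*5.67e-8*17.82 = 7.0020304e-07 W/K^4
T^4 = 8.1803444e+09 K^4
T = 300.7412 K = 27.5912 C

27.5912 degrees Celsius


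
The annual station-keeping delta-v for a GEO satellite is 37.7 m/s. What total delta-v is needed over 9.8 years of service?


dV = rate * years = 37.7 * 9.8
dV = 369.4600 m/s

369.4600 m/s


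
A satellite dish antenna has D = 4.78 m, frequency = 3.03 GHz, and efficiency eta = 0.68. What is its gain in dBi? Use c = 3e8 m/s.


lambda = c/f = 3e8 / 3.03e+09 = 0.0990099 m
G = eta*(pi*D/lambda)^2 = 0.68*(pi*4.78/0.0990099)^2
G = 15642.5373 (linear)
G = 10*log10(15642.5373) = 41.9431 dBi

41.9431 dBi


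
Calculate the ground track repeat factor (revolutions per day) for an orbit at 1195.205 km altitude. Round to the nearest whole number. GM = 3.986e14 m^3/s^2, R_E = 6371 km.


r = 7.566205e+06 m
T = 2*pi*sqrt(r^3/mu) = 6549.8051 s = 109.1634 min
revs/day = 1440 / 109.1634 = 13.1912
Rounded: 13 revolutions per day

13 revolutions per day


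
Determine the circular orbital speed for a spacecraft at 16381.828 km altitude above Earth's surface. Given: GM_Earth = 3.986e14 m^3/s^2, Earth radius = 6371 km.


r = R_E + alt = 6371.0 + 16381.828 = 22752.8280 km = 2.2752828e+07 m
v = sqrt(mu/r) = sqrt(3.986e14 / 2.2752828e+07) = 4185.5348 m/s = 4.1855 km/s

4.1855 km/s


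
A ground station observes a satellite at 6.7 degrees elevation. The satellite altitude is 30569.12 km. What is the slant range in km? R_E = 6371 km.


h = 30569.12 km, el = 6.7 deg
d = -R_E*sin(el) + sqrt((R_E*sin(el))^2 + 2*R_E*h + h^2)
d = -6371.0000*sin(0.1169371) + sqrt((6371.0000*0.1166707)^2 + 2*6371.0000*30569.12 + 30569.12^2)
d = 35650.8569 km

35650.8569 km


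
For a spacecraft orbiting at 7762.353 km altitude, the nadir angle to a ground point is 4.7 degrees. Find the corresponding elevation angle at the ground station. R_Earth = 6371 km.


r = R_E + alt = 14133.3530 km
Law of sines in the satellite / Earth-center / ground-point triangle:
  sin(nadir)/R_E = sin(90 + el)/r  =>  cos(el) = (r/R_E)*sin(nadir)
cos(el) = (14133.3530 / 6371.0000) * sin(4.7 deg) = 0.1817714
el = arccos(0.1817714) = 79.5270 deg
(Earth-central angle = 90 - nadir - el = 5.7730 deg)

79.5270 degrees


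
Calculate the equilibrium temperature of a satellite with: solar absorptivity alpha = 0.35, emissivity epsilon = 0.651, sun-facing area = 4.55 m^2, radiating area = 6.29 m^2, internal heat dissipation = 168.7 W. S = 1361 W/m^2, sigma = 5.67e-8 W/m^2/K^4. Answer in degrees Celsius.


Numerator = alpha*S*A_sun + Q_int = 0.35*1361*4.55 + 168.7 = 2336.0925 W
Denominator = eps*sigma*A_rad = 0.651*5.67e-8*6.29 = 2.3217459e-07 W/K^4
T^4 = 1.0061792e+10 K^4
T = 316.7151 K = 43.5651 C

43.5651 degrees Celsius


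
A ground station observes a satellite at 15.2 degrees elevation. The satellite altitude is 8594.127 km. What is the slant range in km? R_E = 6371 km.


h = 8594.127 km, el = 15.2 deg
d = -R_E*sin(el) + sqrt((R_E*sin(el))^2 + 2*R_E*h + h^2)
d = -6371.0000*sin(0.26529) + sqrt((6371.0000*0.2621892)^2 + 2*6371.0000*8594.127 + 8594.127^2)
d = 11973.4795 km

11973.4795 km


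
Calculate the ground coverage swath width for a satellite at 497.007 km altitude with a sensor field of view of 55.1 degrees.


FOV = 55.1 deg = 0.9616764 rad
swath = 2 * alt * tan(FOV/2) = 2 * 497.007 * tan(0.4808382)
swath = 2 * 497.007 * 0.5216767
swath = 518.5539 km

518.5539 km


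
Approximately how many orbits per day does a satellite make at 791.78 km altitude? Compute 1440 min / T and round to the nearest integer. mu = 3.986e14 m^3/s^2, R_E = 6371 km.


r = 7.16278e+06 m
T = 2*pi*sqrt(r^3/mu) = 6033.0044 s = 100.5501 min
revs/day = 1440 / 100.5501 = 14.3212
Rounded: 14 revolutions per day

14 revolutions per day


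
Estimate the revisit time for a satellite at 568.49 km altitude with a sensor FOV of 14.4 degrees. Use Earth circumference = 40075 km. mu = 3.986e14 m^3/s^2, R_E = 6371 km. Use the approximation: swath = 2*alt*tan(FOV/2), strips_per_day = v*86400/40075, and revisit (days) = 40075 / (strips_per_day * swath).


swath = 2*568.49*tan(0.1256637) = 143.6340 km
v = sqrt(mu/r) = 7578.8772 m/s = 7.5789 km/s
strips/day = v*86400/40075 = 7.5789*86400/40075 = 16.3397
coverage/day = strips * swath = 16.3397 * 143.6340 = 2346.9415 km
revisit = 40075 / 2346.9415 = 17.0754 days

17.0754 days


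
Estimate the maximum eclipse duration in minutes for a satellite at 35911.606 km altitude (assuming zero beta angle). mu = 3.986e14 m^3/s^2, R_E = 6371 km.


r = 42282.6060 km
T = 1442.1240 min
Eclipse fraction = arcsin(R_E/r)/pi = arcsin(6371.0000/42282.6060)/pi
= arcsin(0.1506766)/pi = 0.04814522
Eclipse duration = 0.04814522 * 1442.1240 = 69.4314 min

69.4314 minutes


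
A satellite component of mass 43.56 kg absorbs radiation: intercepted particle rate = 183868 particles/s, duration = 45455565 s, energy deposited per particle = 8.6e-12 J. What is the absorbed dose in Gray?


Total energy deposited = rate * time * E_per
  = 183868 * 45455565 * 8.6e-12 = 71.8773 J
Dose = E_total / mass = 71.8773 / 43.56
Dose = 1.6501 Gy

1.6501 Gy


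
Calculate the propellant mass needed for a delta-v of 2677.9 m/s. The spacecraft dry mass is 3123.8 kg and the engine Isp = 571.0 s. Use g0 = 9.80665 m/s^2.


ve = Isp * g0 = 571.0 * 9.80665 = 5599.597150 m/s
mass ratio = exp(dv/ve) = exp(2677.9/5599.597150) = 1.61321782
m_prop = m_dry * (mr - 1) = 3123.8 * (1.61321782 - 1)
m_prop = 1915.5698 kg

1915.5698 kg


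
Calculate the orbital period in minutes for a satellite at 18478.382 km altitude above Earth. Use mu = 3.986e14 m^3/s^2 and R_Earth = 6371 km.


r = 24849.3820 km = 2.4849382e+07 m
T = 2*pi*sqrt(r^3/mu) = 2*pi*sqrt(1.5344289e+22 / 3.986e14)
T = 38983.8394 s = 649.7307 min

649.7307 minutes


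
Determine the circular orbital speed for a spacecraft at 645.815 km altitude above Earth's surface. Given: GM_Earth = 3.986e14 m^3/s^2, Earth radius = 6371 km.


r = R_E + alt = 6371.0 + 645.815 = 7016.8150 km = 7.016815e+06 m
v = sqrt(mu/r) = sqrt(3.986e14 / 7.016815e+06) = 7537.0021 m/s = 7.5370 km/s

7.5370 km/s


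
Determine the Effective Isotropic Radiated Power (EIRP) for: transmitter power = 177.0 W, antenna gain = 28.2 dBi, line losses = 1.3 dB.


Pt = 177.0 W = 22.4797 dBW
EIRP = Pt_dBW + Gt - losses = 22.4797 + 28.2 - 1.3 = 49.3797 dBW

49.3797 dBW


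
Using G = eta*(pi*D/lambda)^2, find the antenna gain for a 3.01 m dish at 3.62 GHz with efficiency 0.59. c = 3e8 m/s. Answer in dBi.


lambda = c/f = 3e8 / 3.62e+09 = 0.08287293 m
G = eta*(pi*D/lambda)^2 = 0.59*(pi*3.01/0.08287293)^2
G = 7681.7360 (linear)
G = 10*log10(7681.7360) = 38.8546 dBi

38.8546 dBi


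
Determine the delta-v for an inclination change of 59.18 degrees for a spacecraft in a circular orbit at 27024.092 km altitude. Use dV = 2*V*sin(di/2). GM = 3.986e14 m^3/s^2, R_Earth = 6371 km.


r = 33395.0920 km = 3.3395092e+07 m
V = sqrt(mu/r) = 3454.8351 m/s
di = 59.18 deg = 1.0329 rad
dV = 2*V*sin(di/2) = 2*3454.8351*sin(0.5164429)
dV = 3411.9268 m/s = 3.4119 km/s

3.4119 km/s


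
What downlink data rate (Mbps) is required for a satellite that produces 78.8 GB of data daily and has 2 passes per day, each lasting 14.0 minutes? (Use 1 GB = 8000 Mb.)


total contact time = 2 * 14.0 * 60 = 1680.0000 s
data = 78.8 GB = 630400.0000 Mb
rate = 630400.0000 / 1680.0000 = 375.2381 Mbps

375.2381 Mbps


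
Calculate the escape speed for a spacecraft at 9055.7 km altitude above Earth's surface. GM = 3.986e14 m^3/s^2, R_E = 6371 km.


r = 6371.0 + 9055.7 = 15426.7000 km = 1.54267e+07 m
v_esc = sqrt(2*mu/r) = sqrt(2*3.986e14 / 1.54267e+07)
v_esc = 7188.6465 m/s = 7.1886 km/s

7.1886 km/s


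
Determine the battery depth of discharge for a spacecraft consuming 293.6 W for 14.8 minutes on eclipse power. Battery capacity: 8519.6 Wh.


E_used = P * t / 60 = 293.6 * 14.8 / 60 = 72.4213 Wh
DOD = E_used / E_total * 100 = 72.4213 / 8519.6 * 100
DOD = 0.8500556 %

0.8501 %


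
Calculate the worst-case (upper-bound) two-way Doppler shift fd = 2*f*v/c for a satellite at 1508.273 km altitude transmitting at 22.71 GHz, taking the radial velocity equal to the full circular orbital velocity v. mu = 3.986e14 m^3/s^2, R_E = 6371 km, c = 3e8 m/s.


r = 7.879273e+06 m
v = sqrt(mu/r) = 7112.5539 m/s (worst-case radial velocity)
f = 22.71 GHz = 2.271e+10 Hz
fd = 2*f*v/c = 2*2.271e+10*7112.5539/3.0e+08
fd = 1.0768407e+06 Hz

1.0768e+06 Hz


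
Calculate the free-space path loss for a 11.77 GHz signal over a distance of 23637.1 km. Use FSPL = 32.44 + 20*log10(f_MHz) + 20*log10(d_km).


f = 11.77 GHz = 11770.0000 MHz
d = 23637.1 km
FSPL = 32.44 + 20*log10(11770.0000) + 20*log10(23637.1)
FSPL = 32.44 + 81.4155 + 87.4719
FSPL = 201.3274 dB

201.3274 dB


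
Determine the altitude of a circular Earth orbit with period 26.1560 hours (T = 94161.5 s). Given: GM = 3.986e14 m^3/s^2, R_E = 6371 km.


T = 94161.5 s
r = (mu*T^2/(4*pi^2))^(1/3) = (3.986e14 * 94161.5^2 / (4*pi^2))^(1/3)
r = 4.4734381e+07 m = 44734.3809 km
alt = r - R_E = 44734.3809 - 6371 = 38363.3809 km

38363.3809 km


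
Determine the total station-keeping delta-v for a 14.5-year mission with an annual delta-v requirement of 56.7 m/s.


dV = rate * years = 56.7 * 14.5
dV = 822.1500 m/s

822.1500 m/s


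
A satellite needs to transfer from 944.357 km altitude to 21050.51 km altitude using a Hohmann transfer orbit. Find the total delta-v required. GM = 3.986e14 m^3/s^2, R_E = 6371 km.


r1 = 7315.3570 km = 7.315357e+06 m
r2 = 27421.5100 km = 2.742151e+07 m
dv1 = sqrt(mu/r1)*(sqrt(2*r2/(r1+r2)) - 1) = 1893.4432 m/s
dv2 = sqrt(mu/r2)*(1 - sqrt(2*r1/(r1+r2))) = 1338.2693 m/s
total dv = |dv1| + |dv2| = 1893.4432 + 1338.2693 = 3231.7125 m/s = 3.2317 km/s

3.2317 km/s


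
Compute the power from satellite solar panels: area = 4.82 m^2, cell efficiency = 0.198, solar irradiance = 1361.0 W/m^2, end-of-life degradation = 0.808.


P = area * eta * S * degradation
P = 4.82 * 0.198 * 1361.0 * 0.808
P = 1049.4982 W

1049.4982 W


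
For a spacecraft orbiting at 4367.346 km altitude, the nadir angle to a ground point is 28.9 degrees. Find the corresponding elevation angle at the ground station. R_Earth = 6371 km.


r = R_E + alt = 10738.3460 km
Law of sines in the satellite / Earth-center / ground-point triangle:
  sin(nadir)/R_E = sin(90 + el)/r  =>  cos(el) = (r/R_E)*sin(nadir)
cos(el) = (10738.3460 / 6371.0000) * sin(28.9 deg) = 0.8145744
el = arccos(0.8145744) = 35.4547 deg
(Earth-central angle = 90 - nadir - el = 25.6453 deg)

35.4547 degrees


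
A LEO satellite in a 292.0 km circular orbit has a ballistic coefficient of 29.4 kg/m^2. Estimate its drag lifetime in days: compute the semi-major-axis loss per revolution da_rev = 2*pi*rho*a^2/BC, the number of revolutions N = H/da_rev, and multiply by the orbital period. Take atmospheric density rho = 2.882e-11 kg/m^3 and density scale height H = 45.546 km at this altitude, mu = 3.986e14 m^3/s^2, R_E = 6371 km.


a = R_E + alt = 6663.0000 km = 6.663e+06 m
da_rev = 2*pi*rho*a^2/BC = 2*pi*2.882e-11*(6.663e+06)^2/29.4 = 273.442579 m per revolution
N = H/da_rev = 45546.0000 m / 273.442579 m = 166.5651 revolutions
P = 2*pi*sqrt(a^3/mu) = 5412.7247 s
lifetime = N*P = 166.5651 * 5412.7247 = 901571.2246 s = 10.4349 days

10.4349 days


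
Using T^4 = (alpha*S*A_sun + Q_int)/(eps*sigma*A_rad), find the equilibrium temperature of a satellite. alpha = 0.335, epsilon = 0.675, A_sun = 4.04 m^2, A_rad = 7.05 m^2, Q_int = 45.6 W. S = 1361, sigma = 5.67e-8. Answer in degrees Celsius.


Numerator = alpha*S*A_sun + Q_int = 0.335*1361*4.04 + 45.6 = 1887.5774 W
Denominator = eps*sigma*A_rad = 0.675*5.67e-8*7.05 = 2.6982113e-07 W/K^4
T^4 = 6.995662e+09 K^4
T = 289.2059 K = 16.0559 C

16.0559 degrees Celsius


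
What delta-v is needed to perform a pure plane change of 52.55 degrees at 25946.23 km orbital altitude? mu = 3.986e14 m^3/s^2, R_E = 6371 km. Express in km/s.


r = 32317.2300 km = 3.231723e+07 m
V = sqrt(mu/r) = 3511.9763 m/s
di = 52.55 deg = 0.9171705 rad
dV = 2*V*sin(di/2) = 2*3511.9763*sin(0.4585853)
dV = 3109.3633 m/s = 3.1094 km/s

3.1094 km/s


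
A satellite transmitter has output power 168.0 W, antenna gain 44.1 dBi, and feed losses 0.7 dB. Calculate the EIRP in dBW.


Pt = 168.0 W = 22.2531 dBW
EIRP = Pt_dBW + Gt - losses = 22.2531 + 44.1 - 0.7 = 65.6531 dBW

65.6531 dBW


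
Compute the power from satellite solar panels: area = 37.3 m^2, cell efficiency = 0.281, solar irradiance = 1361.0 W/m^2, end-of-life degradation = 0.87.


P = area * eta * S * degradation
P = 37.3 * 0.281 * 1361.0 * 0.87
P = 12410.5929 W

12410.5929 W


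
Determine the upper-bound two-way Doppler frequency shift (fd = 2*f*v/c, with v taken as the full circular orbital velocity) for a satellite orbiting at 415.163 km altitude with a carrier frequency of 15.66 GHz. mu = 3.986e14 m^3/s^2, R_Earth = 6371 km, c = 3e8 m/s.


r = 6.786163e+06 m
v = sqrt(mu/r) = 7664.0178 m/s (worst-case radial velocity)
f = 15.66 GHz = 1.566e+10 Hz
fd = 2*f*v/c = 2*1.566e+10*7664.0178/3.0e+08
fd = 800123.4564 Hz

800123.4564 Hz


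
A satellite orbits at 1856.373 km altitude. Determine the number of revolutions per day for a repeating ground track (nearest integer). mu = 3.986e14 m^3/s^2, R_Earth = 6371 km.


r = 8.227373e+06 m
T = 2*pi*sqrt(r^3/mu) = 7426.8218 s = 123.7804 min
revs/day = 1440 / 123.7804 = 11.6335
Rounded: 12 revolutions per day

12 revolutions per day


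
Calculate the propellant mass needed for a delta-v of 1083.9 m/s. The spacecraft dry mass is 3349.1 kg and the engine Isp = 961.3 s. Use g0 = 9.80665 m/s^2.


ve = Isp * g0 = 961.3 * 9.80665 = 9427.132645 m/s
mass ratio = exp(dv/ve) = exp(1083.9/9427.132645) = 1.12184723
m_prop = m_dry * (mr - 1) = 3349.1 * (1.12184723 - 1)
m_prop = 408.0785 kg

408.0785 kg


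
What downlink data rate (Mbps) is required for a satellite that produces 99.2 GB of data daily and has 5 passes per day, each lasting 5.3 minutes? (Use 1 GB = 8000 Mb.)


total contact time = 5 * 5.3 * 60 = 1590.0000 s
data = 99.2 GB = 793600.0000 Mb
rate = 793600.0000 / 1590.0000 = 499.1195 Mbps

499.1195 Mbps


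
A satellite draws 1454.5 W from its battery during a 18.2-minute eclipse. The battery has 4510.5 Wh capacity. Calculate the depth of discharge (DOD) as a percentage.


E_used = P * t / 60 = 1454.5 * 18.2 / 60 = 441.1983 Wh
DOD = E_used / E_total * 100 = 441.1983 / 4510.5 * 100
DOD = 9.7816 %

9.7816 %


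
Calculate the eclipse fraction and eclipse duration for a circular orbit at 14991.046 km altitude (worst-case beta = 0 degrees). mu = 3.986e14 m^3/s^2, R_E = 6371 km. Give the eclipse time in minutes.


r = 21362.0460 km
T = 517.8742 min
Eclipse fraction = arcsin(R_E/r)/pi = arcsin(6371.0000/21362.0460)/pi
= arcsin(0.2982392)/pi = 0.09639932
Eclipse duration = 0.09639932 * 517.8742 = 49.9227 min

49.9227 minutes


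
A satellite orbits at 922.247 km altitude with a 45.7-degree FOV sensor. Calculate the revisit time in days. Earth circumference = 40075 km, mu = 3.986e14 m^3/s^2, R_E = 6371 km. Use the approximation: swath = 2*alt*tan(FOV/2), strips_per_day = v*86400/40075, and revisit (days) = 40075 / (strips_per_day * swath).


swath = 2*922.247*tan(0.3988077) = 777.2486 km
v = sqrt(mu/r) = 7392.7869 m/s = 7.3928 km/s
strips/day = v*86400/40075 = 7.3928*86400/40075 = 15.9385
coverage/day = strips * swath = 15.9385 * 777.2486 = 12388.2044 km
revisit = 40075 / 12388.2044 = 3.2349 days

3.2349 days


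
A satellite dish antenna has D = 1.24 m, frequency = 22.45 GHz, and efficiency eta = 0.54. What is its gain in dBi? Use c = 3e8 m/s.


lambda = c/f = 3e8 / 2.245e+10 = 0.01336303 m
G = eta*(pi*D/lambda)^2 = 0.54*(pi*1.24/0.01336303)^2
G = 45890.9509 (linear)
G = 10*log10(45890.9509) = 46.6173 dBi

46.6173 dBi


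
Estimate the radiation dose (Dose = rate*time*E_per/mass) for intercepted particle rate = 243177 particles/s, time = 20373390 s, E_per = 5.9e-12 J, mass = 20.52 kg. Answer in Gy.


Total energy deposited = rate * time * E_per
  = 243177 * 20373390 * 5.9e-12 = 29.2306 J
Dose = E_total / mass = 29.2306 / 20.52
Dose = 1.4245 Gy

1.4245 Gy


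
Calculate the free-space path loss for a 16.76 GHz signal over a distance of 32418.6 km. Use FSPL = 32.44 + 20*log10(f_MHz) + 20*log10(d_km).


f = 16.76 GHz = 16760.0000 MHz
d = 32418.6 km
FSPL = 32.44 + 20*log10(16760.0000) + 20*log10(32418.6)
FSPL = 32.44 + 84.4855 + 90.2159
FSPL = 207.1414 dB

207.1414 dB


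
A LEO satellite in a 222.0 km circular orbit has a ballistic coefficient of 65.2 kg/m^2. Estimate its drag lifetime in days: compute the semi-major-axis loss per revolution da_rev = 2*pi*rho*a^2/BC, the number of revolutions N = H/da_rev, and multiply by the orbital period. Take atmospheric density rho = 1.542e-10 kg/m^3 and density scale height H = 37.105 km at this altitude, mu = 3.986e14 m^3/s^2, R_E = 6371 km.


a = R_E + alt = 6593.0000 km = 6.593e+06 m
da_rev = 2*pi*rho*a^2/BC = 2*pi*1.542e-10*(6.593e+06)^2/65.2 = 645.926047 m per revolution
N = H/da_rev = 37105.0000 m / 645.926047 m = 57.4447 revolutions
P = 2*pi*sqrt(a^3/mu) = 5327.6518 s
lifetime = N*P = 57.4447 * 5327.6518 = 306045.1299 s = 3.5422 days

3.5422 days


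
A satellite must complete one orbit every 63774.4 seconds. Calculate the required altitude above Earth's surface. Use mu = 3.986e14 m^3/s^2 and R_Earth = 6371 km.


T = 63774.4 s
r = (mu*T^2/(4*pi^2))^(1/3) = (3.986e14 * 63774.4^2 / (4*pi^2))^(1/3)
r = 3.4500345e+07 m = 34500.3452 km
alt = r - R_E = 34500.3452 - 6371 = 28129.3452 km

28129.3452 km


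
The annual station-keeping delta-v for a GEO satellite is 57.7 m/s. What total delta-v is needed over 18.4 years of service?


dV = rate * years = 57.7 * 18.4
dV = 1061.6800 m/s

1061.6800 m/s


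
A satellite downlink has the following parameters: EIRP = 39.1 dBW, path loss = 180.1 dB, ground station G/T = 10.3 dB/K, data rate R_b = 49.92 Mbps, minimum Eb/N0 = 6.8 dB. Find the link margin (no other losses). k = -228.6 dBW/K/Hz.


C/N0 = EIRP - FSPL + G/T - k = 39.1 - 180.1 + 10.3 - (-228.6)
C/N0 = 97.9000 dB-Hz
R_b = 49.92 Mbps = 4.992e+07 bps -> 10*log10(R_b) = 76.9827 dB-Hz
Eb/N0 = C/N0 - 10*log10(R_b) = 97.9000 - 76.9827 = 20.9173 dB
Margin = Eb/N0 - Eb/N0_req = 20.9173 - 6.8 = 14.1173 dB (link closes)

14.1173 dB


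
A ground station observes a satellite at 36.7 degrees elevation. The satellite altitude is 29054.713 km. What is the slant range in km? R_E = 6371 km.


h = 29054.713 km, el = 36.7 deg
d = -R_E*sin(el) + sqrt((R_E*sin(el))^2 + 2*R_E*h + h^2)
d = -6371.0000*sin(0.6405358) + sqrt((6371.0000*0.5976251)^2 + 2*6371.0000*29054.713 + 29054.713^2)
d = 31248.0337 km

31248.0337 km


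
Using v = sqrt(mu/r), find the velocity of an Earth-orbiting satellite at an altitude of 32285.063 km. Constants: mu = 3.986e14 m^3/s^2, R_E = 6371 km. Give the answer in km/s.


r = R_E + alt = 6371.0 + 32285.063 = 38656.0630 km = 3.8656063e+07 m
v = sqrt(mu/r) = sqrt(3.986e14 / 3.8656063e+07) = 3211.1444 m/s = 3.2111 km/s

3.2111 km/s


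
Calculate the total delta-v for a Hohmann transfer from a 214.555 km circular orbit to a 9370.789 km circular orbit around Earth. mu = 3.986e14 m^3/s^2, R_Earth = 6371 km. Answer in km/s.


r1 = 6585.5550 km = 6.585555e+06 m
r2 = 15741.7890 km = 1.5741789e+07 m
dv1 = sqrt(mu/r1)*(sqrt(2*r2/(r1+r2)) - 1) = 1458.5110 m/s
dv2 = sqrt(mu/r2)*(1 - sqrt(2*r1/(r1+r2))) = 1167.1469 m/s
total dv = |dv1| + |dv2| = 1458.5110 + 1167.1469 = 2625.6578 m/s = 2.6257 km/s

2.6257 km/s


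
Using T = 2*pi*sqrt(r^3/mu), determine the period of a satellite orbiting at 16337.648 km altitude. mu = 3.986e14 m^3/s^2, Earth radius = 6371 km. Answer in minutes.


r = 22708.6480 km = 2.2708648e+07 m
T = 2*pi*sqrt(r^3/mu) = 2*pi*sqrt(1.1710457e+22 / 3.986e14)
T = 34056.3530 s = 567.6059 min

567.6059 minutes


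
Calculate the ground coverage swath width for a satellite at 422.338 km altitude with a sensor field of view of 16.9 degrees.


FOV = 16.9 deg = 0.2949606 rad
swath = 2 * alt * tan(FOV/2) = 2 * 422.338 * tan(0.1474803)
swath = 2 * 422.338 * 0.148559
swath = 125.4842 km

125.4842 km


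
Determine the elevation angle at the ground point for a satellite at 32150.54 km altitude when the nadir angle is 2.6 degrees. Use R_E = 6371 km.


r = R_E + alt = 38521.5400 km
Law of sines in the satellite / Earth-center / ground-point triangle:
  sin(nadir)/R_E = sin(90 + el)/r  =>  cos(el) = (r/R_E)*sin(nadir)
cos(el) = (38521.5400 / 6371.0000) * sin(2.6 deg) = 0.2742822
el = arccos(0.2742822) = 74.0808 deg
(Earth-central angle = 90 - nadir - el = 13.3192 deg)

74.0808 degrees


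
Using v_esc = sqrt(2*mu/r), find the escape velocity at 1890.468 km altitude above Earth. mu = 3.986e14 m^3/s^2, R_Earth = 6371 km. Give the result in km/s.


r = 6371.0 + 1890.468 = 8261.4680 km = 8.261468e+06 m
v_esc = sqrt(2*mu/r) = sqrt(2*3.986e14 / 8.261468e+06)
v_esc = 9823.2463 m/s = 9.8232 km/s

9.8232 km/s


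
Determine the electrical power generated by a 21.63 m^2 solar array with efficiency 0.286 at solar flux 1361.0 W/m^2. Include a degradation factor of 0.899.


P = area * eta * S * degradation
P = 21.63 * 0.286 * 1361.0 * 0.899
P = 7569.0325 W

7569.0325 W


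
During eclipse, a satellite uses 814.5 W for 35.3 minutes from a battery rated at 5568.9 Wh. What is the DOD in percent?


E_used = P * t / 60 = 814.5 * 35.3 / 60 = 479.1975 Wh
DOD = E_used / E_total * 100 = 479.1975 / 5568.9 * 100
DOD = 8.6049 %

8.6049 %


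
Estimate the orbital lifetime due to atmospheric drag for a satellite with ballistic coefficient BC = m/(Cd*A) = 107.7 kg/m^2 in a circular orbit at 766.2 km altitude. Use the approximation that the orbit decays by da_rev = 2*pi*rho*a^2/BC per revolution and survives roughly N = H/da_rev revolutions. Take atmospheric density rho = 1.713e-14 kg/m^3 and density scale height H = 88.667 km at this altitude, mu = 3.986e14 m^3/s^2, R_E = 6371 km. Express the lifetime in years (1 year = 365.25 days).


a = R_E + alt = 7137.2000 km = 7.1372e+06 m
da_rev = 2*pi*rho*a^2/BC = 2*pi*1.713e-14*(7.1372e+06)^2/107.7 = 0.0509069715 m per revolution
N = H/da_rev = 88667.0000 m / 0.0509069715 m = 1.7417457e+06 revolutions
P = 2*pi*sqrt(a^3/mu) = 6000.7153 s
lifetime = N*P = 1.7417457e+06 * 6000.7153 = 1.045172e+10 s = 120968.9837 days
years = 120968.9837 / 365.25 = 331.1950 years

331.1950 years


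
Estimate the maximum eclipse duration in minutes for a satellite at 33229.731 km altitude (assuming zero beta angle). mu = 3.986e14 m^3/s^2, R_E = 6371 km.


r = 39600.7310 km
T = 1307.1179 min
Eclipse fraction = arcsin(R_E/r)/pi = arcsin(6371.0000/39600.7310)/pi
= arcsin(0.1608809)/pi = 0.05143349
Eclipse duration = 0.05143349 * 1307.1179 = 67.2296 min

67.2296 minutes


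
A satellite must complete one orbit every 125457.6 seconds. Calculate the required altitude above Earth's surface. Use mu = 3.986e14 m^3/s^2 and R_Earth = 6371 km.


T = 125457.6 s
r = (mu*T^2/(4*pi^2))^(1/3) = (3.986e14 * 125457.6^2 / (4*pi^2))^(1/3)
r = 5.4165635e+07 m = 54165.6346 km
alt = r - R_E = 54165.6346 - 6371 = 47794.6346 km

47794.6346 km


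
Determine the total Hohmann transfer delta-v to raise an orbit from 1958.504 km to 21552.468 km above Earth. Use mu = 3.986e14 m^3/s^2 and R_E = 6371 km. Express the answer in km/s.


r1 = 8329.5040 km = 8.329504e+06 m
r2 = 27923.4680 km = 2.7923468e+07 m
dv1 = sqrt(mu/r1)*(sqrt(2*r2/(r1+r2)) - 1) = 1668.2643 m/s
dv2 = sqrt(mu/r2)*(1 - sqrt(2*r1/(r1+r2))) = 1217.0314 m/s
total dv = |dv1| + |dv2| = 1668.2643 + 1217.0314 = 2885.2957 m/s = 2.8853 km/s

2.8853 km/s


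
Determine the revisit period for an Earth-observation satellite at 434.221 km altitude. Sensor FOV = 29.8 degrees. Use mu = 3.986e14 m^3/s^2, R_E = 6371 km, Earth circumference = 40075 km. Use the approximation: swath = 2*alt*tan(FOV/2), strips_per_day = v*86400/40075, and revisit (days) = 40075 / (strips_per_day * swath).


swath = 2*434.221*tan(0.2600541) = 231.0745 km
v = sqrt(mu/r) = 7653.2787 m/s = 7.6533 km/s
strips/day = v*86400/40075 = 7.6533*86400/40075 = 16.5001
coverage/day = strips * swath = 16.5001 * 231.0745 = 3812.7634 km
revisit = 40075 / 3812.7634 = 10.5107 days

10.5107 days


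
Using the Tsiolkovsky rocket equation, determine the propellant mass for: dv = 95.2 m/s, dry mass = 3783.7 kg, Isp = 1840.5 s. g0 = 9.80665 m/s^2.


ve = Isp * g0 = 1840.5 * 9.80665 = 18049.139325 m/s
mass ratio = exp(dv/ve) = exp(95.2/18049.139325) = 1.00528842
m_prop = m_dry * (mr - 1) = 3783.7 * (1.00528842 - 1)
m_prop = 20.0098 kg

20.0098 kg


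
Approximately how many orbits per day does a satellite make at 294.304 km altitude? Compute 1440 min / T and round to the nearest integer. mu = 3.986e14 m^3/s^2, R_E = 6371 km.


r = 6.665304e+06 m
T = 2*pi*sqrt(r^3/mu) = 5415.5325 s = 90.2589 min
revs/day = 1440 / 90.2589 = 15.9541
Rounded: 16 revolutions per day

16 revolutions per day


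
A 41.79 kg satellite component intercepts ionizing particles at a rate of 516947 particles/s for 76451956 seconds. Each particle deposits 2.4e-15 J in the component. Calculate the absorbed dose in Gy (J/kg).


Total energy deposited = rate * time * E_per
  = 516947 * 76451956 * 2.4e-15 = 0.09485186 J
Dose = E_total / mass = 0.09485186 / 41.79
Dose = 0.002269726 Gy

0.0023 Gy
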